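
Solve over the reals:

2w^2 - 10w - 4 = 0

w = -0.3723 or w = 5.3723

Discriminant: (-10)^2 - 4*2*(-4) = 132.
Quadratic formula: w = (10 +/- sqrt(132)) / 4.
So w = 5/2 + sqrt(33)/2 ~= 5.3723 or w = 5/2 - sqrt(33)/2 ~= -0.3723.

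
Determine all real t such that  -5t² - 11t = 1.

Rearrange to standard form: -5t² - 11t - 1 = 0.
Discriminant: (-11)² − 4·(-5)·(-1) = 101.
Quadratic formula: t = (11 ± √101) / (-10).
So t = -11/10 - √(101)/10 ≈ -2.105 or t = -11/10 + √(101)/10 ≈ -0.095.

t = -2.105 or t = -0.095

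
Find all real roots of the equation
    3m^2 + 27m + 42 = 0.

m = -7 or m = -2

Factor: 3(m + 2)(m + 7) = 0.
So m = -2 or m = -7.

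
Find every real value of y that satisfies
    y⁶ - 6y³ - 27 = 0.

Let u = y³. The equation becomes u² - 6u - 27 = 0.
Factor: (u + 3)(u - 9) = 0, so u = -3 or u = 9.
y³ = -3 gives y = -∛(3) ≈ -1.4422.
y³ = 9 gives y = ∛(9) ≈ 2.0801.

y = -1.4422 or y = 2.0801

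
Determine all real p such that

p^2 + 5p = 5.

p = -5.8541 or p = 0.8541

Rearrange to standard form: p^2 + 5p - 5 = 0.
Discriminant: (5)^2 - 4*1*(-5) = 45.
Quadratic formula: p = (-5 +/- sqrt(45)) / 2.
So p = -5/2 + 3*sqrt(5)/2 ~= 0.8541 or p = -3*sqrt(5)/2 - 5/2 ~= -5.8541.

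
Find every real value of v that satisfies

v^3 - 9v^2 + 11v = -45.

v = -1.6056 or v = 5 or v = 5.6056

Rearrange: v^3 - 9v^2 + 11v + 45 = 0.
Possible rational roots are divisors of 45. Testing v = 5 gives 0, so (v - 5) is a factor.
Divide: v^3 - 9v^2 + 11v + 45 = (v - 5)(v^2 - 4v - 9).
Apply the quadratic formula to v^2 - 4v - 9 = 0: v = (4 +/- sqrt(52))/2, i.e. v ~= 5.6056 or v ~= -1.6056.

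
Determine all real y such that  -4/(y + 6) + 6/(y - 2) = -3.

y = -4 or y = -0.6667

Multiply both sides by (y + 6)(y - 2):
-4(y - 2) + 6(y + 6) = -3(y + 6)(y - 2).
Expand and collect terms: -3y² - 14y - 8 = 0.
Factor or apply the quadratic formula: y = -4 or y = -0.6667.
Neither value makes a denominator zero (y ≠ -6, y ≠ 2), so both are valid.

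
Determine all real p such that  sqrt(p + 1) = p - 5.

p = 8

Square both sides: p + 1 = (p - 5)^2.
Expand and rearrange: p^2 - 11p + 24 = 0.
Solving gives p = 8 or p = 3.
Check each candidate in the original equation:
  p = 8: sqrt(9) = 3, while p - 5 = 3 — valid.
  p = 3: sqrt(4) = 2, while p - 5 = -2 — extraneous.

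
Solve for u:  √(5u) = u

Square both sides: 5u = (u)².
Expand and rearrange: u² - 5u = 0.
Solving gives u = 5 or u = 0.
Check each candidate in the original equation:
  u = 5: √(25) = 5, while u = 5 — valid.
  u = 0: √(0) = 0, while u = 0 — valid.

u = 0 or u = 5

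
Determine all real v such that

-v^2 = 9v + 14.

v = -7 or v = -2

Bring every term to one side: -v^2 - 9v - 14 = 0.
Factor: -1(v + 7)(v + 2) = 0.
So v = -7 or v = -2.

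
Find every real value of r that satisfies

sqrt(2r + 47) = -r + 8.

Square both sides: 2r + 47 = (-r + 8)^2.
Expand and rearrange: r^2 - 18r + 17 = 0.
Solving gives r = 17 or r = 1.
Check each candidate in the original equation:
  r = 17: sqrt(81) = 9, while -r + 8 = -9 — extraneous.
  r = 1: sqrt(49) = 7, while -r + 8 = 7 — valid.

r = 1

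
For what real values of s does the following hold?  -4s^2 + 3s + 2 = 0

s = -0.4254 or s = 1.1754

Discriminant: (3)^2 - 4*(-4)*2 = 41.
Quadratic formula: s = (-3 +/- sqrt(41)) / (-8).
So s = 3/8 - sqrt(41)/8 ~= -0.4254 or s = 3/8 + sqrt(41)/8 ~= 1.1754.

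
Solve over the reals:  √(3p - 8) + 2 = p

Isolate the radical: √(3p - 8) = p - 2.
Square both sides: 3p - 8 = (p - 2)².
Expand and rearrange: p² - 7p + 12 = 0.
Solving gives p = 4 or p = 3.
Check each candidate in the original equation:
  p = 4: √(4) = 2, while p - 2 = 2 — valid.
  p = 3: √(1) = 1, while p - 2 = 1 — valid.

p = 3 or p = 4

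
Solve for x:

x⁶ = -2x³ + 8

Let u = x³. The equation becomes u² + 2u - 8 = 0.
Factor: (u + 4)(u - 2) = 0, so u = -4 or u = 2.
x³ = -4 gives x = -∛(4) ≈ -1.5874.
x³ = 2 gives x = ∛(2) ≈ 1.2599.

x = -1.5874 or x = 1.2599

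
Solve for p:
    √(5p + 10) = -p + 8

Square both sides: 5p + 10 = (-p + 8)².
Expand and rearrange: p² - 21p + 54 = 0.
Solving gives p = 18 or p = 3.
Check each candidate in the original equation:
  p = 18: √(100) = 10, while -p + 8 = -10 — extraneous.
  p = 3: √(25) = 5, while -p + 8 = 5 — valid.

p = 3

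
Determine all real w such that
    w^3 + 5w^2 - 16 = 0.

w = -4 or w = -2.5616 or w = 1.5616

Possible rational roots are divisors of -16. Testing w = -4 gives 0, so (w + 4) is a factor.
Divide: w^3 + 5w^2 - 16 = (w + 4)(w^2 + w - 4).
Apply the quadratic formula to w^2 + w - 4 = 0: w = (-1 +/- sqrt(17))/2, i.e. w ~= 1.5616 or w ~= -2.5616.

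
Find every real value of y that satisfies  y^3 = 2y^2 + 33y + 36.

Rearrange: y^3 - 2y^2 - 33y - 36 = 0.
Possible rational roots are divisors of -36. Testing y = -4 gives 0, so (y + 4) is a factor.
Divide: y^3 - 2y^2 - 33y - 36 = (y + 4)(y^2 - 6y - 9).
Apply the quadratic formula to y^2 - 6y - 9 = 0: y = (6 +/- sqrt(72))/2, i.e. y ~= 7.2426 or y ~= -1.2426.

y = -4 or y = -1.2426 or y = 7.2426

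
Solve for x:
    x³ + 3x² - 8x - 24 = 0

x = -3 or x = -2.8284 or x = 2.8284

Possible rational roots are divisors of -24. Testing x = -3 gives 0, so (x + 3) is a factor.
Divide: x³ + 3x² - 8x - 24 = (x + 3)(x² - 8).
Apply the quadratic formula to x² - 8 = 0: x = (0 ± √32)/2, i.e. x ≈ 2.8284 or x ≈ -2.8284.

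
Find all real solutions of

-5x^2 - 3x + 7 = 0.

x = -1.5207 or x = 0.9207

Discriminant: (-3)^2 - 4*(-5)*7 = 149.
Quadratic formula: x = (3 +/- sqrt(149)) / (-10).
So x = -sqrt(149)/10 - 3/10 ~= -1.5207 or x = -3/10 + sqrt(149)/10 ~= 0.9207.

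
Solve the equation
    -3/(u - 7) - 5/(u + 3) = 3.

Multiply both sides by (u - 7)(u + 3):
-3(u + 3) - 5(u - 7) = 3(u - 7)(u + 3).
Expand and collect terms: 3u^2 - 4u - 89 = 0.
By the quadratic formula, u = (4 +/- sqrt(1084)) / 6, so u ~= 6.154 or u ~= -4.8207.
Neither value makes a denominator zero (u != 7, u != -3), so both are valid.

u = -4.8207 or u = 6.154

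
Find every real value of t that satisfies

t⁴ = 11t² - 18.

t = -3 or t = -1.4142 or t = 1.4142 or t = 3

Let u = t². The equation becomes u² - 11u + 18 = 0.
Factor: (u - 2)(u - 9) = 0, so u = 2 or u = 9.
t² = 2 gives t = ±√(2) ≈ ±1.4142.
t² = 9 gives t = ±3.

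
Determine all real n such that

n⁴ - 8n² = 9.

Let u = n². The equation becomes u² - 8u - 9 = 0.
Factor: (u - 9)(u + 1) = 0, so u = 9 or u = -1.
n² = 9 gives n = ±3.
n² = -1 < 0 has no real solution.

n = -3 or n = 3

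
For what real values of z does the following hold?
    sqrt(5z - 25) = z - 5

Square both sides: 5z - 25 = (z - 5)^2.
Expand and rearrange: z^2 - 15z + 50 = 0.
Solving gives z = 10 or z = 5.
Check each candidate in the original equation:
  z = 10: sqrt(25) = 5, while z - 5 = 5 — valid.
  z = 5: sqrt(0) = 0, while z - 5 = 0 — valid.

z = 5 or z = 10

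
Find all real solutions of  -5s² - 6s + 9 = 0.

s = -2.0697 or s = 0.8697

Discriminant: (-6)² − 4·(-5)·9 = 216.
Quadratic formula: s = (6 ± √216) / (-10).
So s = -3·√(6)/5 - 3/5 ≈ -2.0697 or s = -3/5 + 3·√(6)/5 ≈ 0.8697.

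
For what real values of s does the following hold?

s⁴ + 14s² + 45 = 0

Let u = s². The equation becomes u² + 14u + 45 = 0.
Factor: (u + 9)(u + 5) = 0, so u = -9 or u = -5.
s² = -9 < 0 has no real solution.
s² = -5 < 0 has no real solution.

No real solutions.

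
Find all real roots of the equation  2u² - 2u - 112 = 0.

u = -7 or u = 8

Factor: 2(u + 7)(u - 8) = 0.
So u = -7 or u = 8.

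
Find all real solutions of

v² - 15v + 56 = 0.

v = 7 or v = 8

Factor: (v - 7)(v - 8) = 0.
So v = 7 or v = 8.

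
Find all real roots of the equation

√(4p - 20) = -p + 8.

p = 6

Square both sides: 4p - 20 = (-p + 8)².
Expand and rearrange: p² - 20p + 84 = 0.
Solving gives p = 14 or p = 6.
Check each candidate in the original equation:
  p = 14: √(36) = 6, while -p + 8 = -6 — extraneous.
  p = 6: √(4) = 2, while -p + 8 = 2 — valid.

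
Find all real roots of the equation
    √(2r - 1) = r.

r = 1

Square both sides: 2r - 1 = (r)².
Expand and rearrange: r² - 2r + 1 = 0.
This gives the repeated root r = 1.
Check in the original equation:
  r = 1: √(1) = 1, while r = 1 — valid.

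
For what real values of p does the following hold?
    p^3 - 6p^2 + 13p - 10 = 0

p = 2

Possible rational roots are divisors of -10. Testing p = 2 gives 0, so (p - 2) is a factor.
Divide: p^3 - 6p^2 + 13p - 10 = (p - 2)(p^2 - 4p + 5).
The quadratic p^2 - 4p + 5 has discriminant -4 < 0, so no further real roots.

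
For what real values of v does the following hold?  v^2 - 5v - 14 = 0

Factor: (v + 2)(v - 7) = 0.
So v = -2 or v = 7.

v = -2 or v = 7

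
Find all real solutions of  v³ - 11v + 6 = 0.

v = -3.5616 or v = 0.5616 or v = 3

Possible rational roots are divisors of 6. Testing v = 3 gives 0, so (v - 3) is a factor.
Divide: v³ - 11v + 6 = (v - 3)(v² + 3v - 2).
Apply the quadratic formula to v² + 3v - 2 = 0: v = (-3 ± √17)/2, i.e. v ≈ 0.5616 or v ≈ -3.5616.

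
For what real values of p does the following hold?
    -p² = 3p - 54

Bring every term to one side: -p² - 3p + 54 = 0.
Factor: -1(p + 9)(p - 6) = 0.
So p = -9 or p = 6.

p = -9 or p = 6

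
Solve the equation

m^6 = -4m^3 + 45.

Let u = m^3. The equation becomes u^2 + 4u - 45 = 0.
Factor: (u + 9)(u - 5) = 0, so u = -9 or u = 5.
m^3 = -9 gives m = -(9)^(1/3) ~= -2.0801.
m^3 = 5 gives m = (5)^(1/3) ~= 1.71.

m = -2.0801 or m = 1.71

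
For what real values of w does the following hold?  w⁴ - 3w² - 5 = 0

Let u = w². The equation becomes u² - 3u - 5 = 0.
By the quadratic formula, u = 3/2 + √(29)/2 or u = 3/2 - √(29)/2.
w² = 3/2 + √(29)/2 gives w = ±√(3/2 + √(29)/2) ≈ ±2.0476.
w² = 3/2 - √(29)/2 < 0 has no real solution.

w = -2.0476 or w = 2.0476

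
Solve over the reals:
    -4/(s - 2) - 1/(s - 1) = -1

Multiply both sides by (s - 2)(s - 1):
-4(s - 1) - (s - 2) = -(s - 2)(s - 1).
Expand and collect terms: -s^2 + 8s - 8 = 0.
By the quadratic formula, s = (-8 +/- sqrt(32)) / -2, so s ~= 1.1716 or s ~= 6.8284.
Neither value makes a denominator zero (s != 2, s != 1), so both are valid.

s = 1.1716 or s = 6.8284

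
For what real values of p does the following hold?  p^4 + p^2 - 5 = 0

p = -1.3384 or p = 1.3384

Let u = p^2. The equation becomes u^2 + u - 5 = 0.
By the quadratic formula, u = -1/2 + sqrt(21)/2 or u = -sqrt(21)/2 - 1/2.
p^2 = -1/2 + sqrt(21)/2 gives p = +/-sqrt(-1/2 + sqrt(21)/2) ~= +/-1.3384.
p^2 = -sqrt(21)/2 - 1/2 < 0 has no real solution.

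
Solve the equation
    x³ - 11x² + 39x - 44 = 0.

Possible rational roots are divisors of -44. Testing x = 4 gives 0, so (x - 4) is a factor.
Divide: x³ - 11x² + 39x - 44 = (x - 4)(x² - 7x + 11).
Apply the quadratic formula to x² - 7x + 11 = 0: x = (7 ± √5)/2, i.e. x ≈ 4.618 or x ≈ 2.382.

x = 2.382 or x = 4 or x = 4.618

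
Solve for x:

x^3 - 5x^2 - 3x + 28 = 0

x = -2.1926 or x = 3.1926 or x = 4

Possible rational roots are divisors of 28. Testing x = 4 gives 0, so (x - 4) is a factor.
Divide: x^3 - 5x^2 - 3x + 28 = (x - 4)(x^2 - x - 7).
Apply the quadratic formula to x^2 - x - 7 = 0: x = (1 +/- sqrt(29))/2, i.e. x ~= 3.1926 or x ~= -2.1926.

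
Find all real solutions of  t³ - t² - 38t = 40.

t = -5 or t = -1.1231 or t = 7.1231

Rearrange: t³ - t² - 38t - 40 = 0.
Possible rational roots are divisors of -40. Testing t = -5 gives 0, so (t + 5) is a factor.
Divide: t³ - t² - 38t - 40 = (t + 5)(t² - 6t - 8).
Apply the quadratic formula to t² - 6t - 8 = 0: t = (6 ± √68)/2, i.e. t ≈ 7.1231 or t ≈ -1.1231.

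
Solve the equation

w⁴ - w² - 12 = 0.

w = -2 or w = 2

Let u = w². The equation becomes u² - u - 12 = 0.
Factor: (u + 3)(u - 4) = 0, so u = -3 or u = 4.
w² = -3 < 0 has no real solution.
w² = 4 gives w = ±2.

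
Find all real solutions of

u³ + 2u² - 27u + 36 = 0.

Possible rational roots are divisors of 36. Testing u = 3 gives 0, so (u - 3) is a factor.
Divide: u³ + 2u² - 27u + 36 = (u - 3)(u² + 5u - 12).
Apply the quadratic formula to u² + 5u - 12 = 0: u = (-5 ± √73)/2, i.e. u ≈ 1.772 or u ≈ -6.772.

u = -6.772 or u = 1.772 or u = 3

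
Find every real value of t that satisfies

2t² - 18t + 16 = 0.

Factor: 2(t - 1)(t - 8) = 0.
So t = 1 or t = 8.

t = 1 or t = 8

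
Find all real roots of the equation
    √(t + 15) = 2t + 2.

t = 1

Square both sides: t + 15 = (2t + 2)².
Expand and rearrange: 4t² + 7t - 11 = 0.
Solving gives t = 1 or t = -2.75.
Check each candidate in the original equation:
  t = 1: √(16) = 4, while 2t + 2 = 4 — valid.
  t = -2.75: √(12.25) = 3.5, while 2t + 2 = -3.5 — extraneous.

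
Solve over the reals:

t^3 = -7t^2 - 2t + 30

t = -5.7417 or t = -3 or t = 1.7417

Rearrange: t^3 + 7t^2 + 2t - 30 = 0.
Possible rational roots are divisors of -30. Testing t = -3 gives 0, so (t + 3) is a factor.
Divide: t^3 + 7t^2 + 2t - 30 = (t + 3)(t^2 + 4t - 10).
Apply the quadratic formula to t^2 + 4t - 10 = 0: t = (-4 +/- sqrt(56))/2, i.e. t ~= 1.7417 or t ~= -5.7417.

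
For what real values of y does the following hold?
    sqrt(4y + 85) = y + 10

y = -1

Square both sides: 4y + 85 = (y + 10)^2.
Expand and rearrange: y^2 + 16y + 15 = 0.
Solving gives y = -1 or y = -15.
Check each candidate in the original equation:
  y = -1: sqrt(81) = 9, while y + 10 = 9 — valid.
  y = -15: sqrt(25) = 5, while y + 10 = -5 — extraneous.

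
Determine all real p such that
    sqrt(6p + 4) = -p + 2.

p = 0

Square both sides: 6p + 4 = (-p + 2)^2.
Expand and rearrange: p^2 - 10p = 0.
Solving gives p = 10 or p = 0.
Check each candidate in the original equation:
  p = 10: sqrt(64) = 8, while -p + 2 = -8 — extraneous.
  p = 0: sqrt(4) = 2, while -p + 2 = 2 — valid.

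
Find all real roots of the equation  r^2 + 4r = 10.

Rearrange to standard form: r^2 + 4r - 10 = 0.
Discriminant: (4)^2 - 4*1*(-10) = 56.
Quadratic formula: r = (-4 +/- sqrt(56)) / 2.
So r = -2 + sqrt(14) ~= 1.7417 or r = -sqrt(14) - 2 ~= -5.7417.

r = -5.7417 or r = 1.7417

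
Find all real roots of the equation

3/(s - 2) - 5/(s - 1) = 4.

s = 0.1044 or s = 2.3956

Multiply both sides by (s - 2)(s - 1):
3(s - 1) - 5(s - 2) = 4(s - 2)(s - 1).
Expand and collect terms: 4s² - 10s + 1 = 0.
By the quadratic formula, s = (10 ± √84) / 8, so s ≈ 2.3956 or s ≈ 0.1044.
Neither value makes a denominator zero (s ≠ 2, s ≠ 1), so both are valid.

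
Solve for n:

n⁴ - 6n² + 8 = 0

n = -2 or n = -1.4142 or n = 1.4142 or n = 2

Let u = n². The equation becomes u² - 6u + 8 = 0.
Factor: (u - 4)(u - 2) = 0, so u = 4 or u = 2.
n² = 4 gives n = ±2.
n² = 2 gives n = ±√(2) ≈ ±1.4142.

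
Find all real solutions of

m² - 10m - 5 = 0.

Discriminant: (-10)² − 4·1·(-5) = 120.
Quadratic formula: m = (10 ± √120) / 2.
So m = 5 + √(30) ≈ 10.4772 or m = 5 - √(30) ≈ -0.4772.

m = -0.4772 or m = 10.4772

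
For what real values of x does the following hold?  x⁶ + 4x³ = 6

x = -1.7283 or x = 1.0514

Let u = x³. The equation becomes u² + 4u - 6 = 0.
By the quadratic formula, u = -2 + √(10) or u = -√(10) - 2.
x³ = -2 + √(10) gives x = ∛(-2 + √(10)) ≈ 1.0514.
x³ = -√(10) - 2 gives x = -∛(2 + √(10)) ≈ -1.7283.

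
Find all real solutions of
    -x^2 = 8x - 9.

x = -9 or x = 1

Bring every term to one side: -x^2 - 8x + 9 = 0.
Factor: -1(x + 9)(x - 1) = 0.
So x = -9 or x = 1.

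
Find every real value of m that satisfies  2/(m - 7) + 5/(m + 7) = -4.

m = -8.2923 or m = 6.5423

Multiply both sides by (m - 7)(m + 7):
2(m + 7) + 5(m - 7) = -4(m - 7)(m + 7).
Expand and collect terms: -4m^2 - 7m + 217 = 0.
By the quadratic formula, m = (7 +/- sqrt(3521)) / -8, so m ~= -8.2923 or m ~= 6.5423.
Neither value makes a denominator zero (m != 7, m != -7), so both are valid.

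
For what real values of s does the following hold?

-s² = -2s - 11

s = -2.4641 or s = 4.4641

Rearrange to standard form: -s² + 2s + 11 = 0.
Discriminant: (2)² − 4·(-1)·11 = 48.
Quadratic formula: s = (-2 ± √48) / (-2).
So s = 1 - 2·√(3) ≈ -2.4641 or s = 1 + 2·√(3) ≈ 4.4641.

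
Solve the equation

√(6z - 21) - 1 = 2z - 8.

z = 3.5 or z = 5

Isolate the radical: √(6z - 21) = 2z - 7.
Square both sides: 6z - 21 = (2z - 7)².
Expand and rearrange: 4z² - 34z + 70 = 0.
Solving gives z = 5 or z = 3.5.
Check each candidate in the original equation:
  z = 5: √(9) = 3, while 2z - 7 = 3 — valid.
  z = 3.5: √(0) = 0, while 2z - 7 = 0 — valid.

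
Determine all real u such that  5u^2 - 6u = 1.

Rearrange to standard form: 5u^2 - 6u - 1 = 0.
Discriminant: (-6)^2 - 4*5*(-1) = 56.
Quadratic formula: u = (6 +/- sqrt(56)) / 10.
So u = 3/5 + sqrt(14)/5 ~= 1.3483 or u = 3/5 - sqrt(14)/5 ~= -0.1483.

u = -0.1483 or u = 1.3483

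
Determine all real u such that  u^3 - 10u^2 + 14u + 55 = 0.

u = -1.6533 or u = 5 or u = 6.6533

Possible rational roots are divisors of 55. Testing u = 5 gives 0, so (u - 5) is a factor.
Divide: u^3 - 10u^2 + 14u + 55 = (u - 5)(u^2 - 5u - 11).
Apply the quadratic formula to u^2 - 5u - 11 = 0: u = (5 +/- sqrt(69))/2, i.e. u ~= 6.6533 or u ~= -1.6533.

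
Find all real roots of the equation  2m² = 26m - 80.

Bring every term to one side: 2m² - 26m + 80 = 0.
Factor: 2(m - 5)(m - 8) = 0.
So m = 5 or m = 8.

m = 5 or m = 8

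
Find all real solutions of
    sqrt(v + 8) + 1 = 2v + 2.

Isolate the radical: sqrt(v + 8) = 2v + 1.
Square both sides: v + 8 = (2v + 1)^2.
Expand and rearrange: 4v^2 + 3v - 7 = 0.
Solving gives v = 1 or v = -1.75.
Check each candidate in the original equation:
  v = 1: sqrt(9) = 3, while 2v + 1 = 3 — valid.
  v = -1.75: sqrt(6.25) = 2.5, while 2v + 1 = -2.5 — extraneous.

v = 1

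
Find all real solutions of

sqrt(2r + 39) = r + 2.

r = 5

Square both sides: 2r + 39 = (r + 2)^2.
Expand and rearrange: r^2 + 2r - 35 = 0.
Solving gives r = 5 or r = -7.
Check each candidate in the original equation:
  r = 5: sqrt(49) = 7, while r + 2 = 7 — valid.
  r = -7: sqrt(25) = 5, while r + 2 = -5 — extraneous.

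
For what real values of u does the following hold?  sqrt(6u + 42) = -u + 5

u = -1

Square both sides: 6u + 42 = (-u + 5)^2.
Expand and rearrange: u^2 - 16u - 17 = 0.
Solving gives u = 17 or u = -1.
Check each candidate in the original equation:
  u = 17: sqrt(144) = 12, while -u + 5 = -12 — extraneous.
  u = -1: sqrt(36) = 6, while -u + 5 = 6 — valid.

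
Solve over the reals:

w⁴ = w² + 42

Let u = w². The equation becomes u² - u - 42 = 0.
Factor: (u - 7)(u + 6) = 0, so u = 7 or u = -6.
w² = 7 gives w = ±√(7) ≈ ±2.6458.
w² = -6 < 0 has no real solution.

w = -2.6458 or w = 2.6458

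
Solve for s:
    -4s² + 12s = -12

Rearrange to standard form: -4s² + 12s + 12 = 0.
Discriminant: (12)² − 4·(-4)·12 = 336.
Quadratic formula: s = (-12 ± √336) / (-8).
So s = 3/2 - √(21)/2 ≈ -0.7913 or s = 3/2 + √(21)/2 ≈ 3.7913.

s = -0.7913 or s = 3.7913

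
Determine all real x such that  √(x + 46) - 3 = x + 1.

Isolate the radical: √(x + 46) = x + 4.
Square both sides: x + 46 = (x + 4)².
Expand and rearrange: x² + 7x - 30 = 0.
Solving gives x = 3 or x = -10.
Check each candidate in the original equation:
  x = 3: √(49) = 7, while x + 4 = 7 — valid.
  x = -10: √(36) = 6, while x + 4 = -6 — extraneous.

x = 3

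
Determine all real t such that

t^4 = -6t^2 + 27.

Let u = t^2. The equation becomes u^2 + 6u - 27 = 0.
Factor: (u - 3)(u + 9) = 0, so u = 3 or u = -9.
t^2 = 3 gives t = +/-sqrt(3) ~= +/-1.7321.
t^2 = -9 < 0 has no real solution.

t = -1.7321 or t = 1.7321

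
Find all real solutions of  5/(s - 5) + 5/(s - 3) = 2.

s = 3.8074 or s = 9.1926

Multiply both sides by (s - 5)(s - 3):
5(s - 3) + 5(s - 5) = 2(s - 5)(s - 3).
Expand and collect terms: 2s² - 26s + 70 = 0.
By the quadratic formula, s = (26 ± √116) / 4, so s ≈ 9.1926 or s ≈ 3.8074.
Neither value makes a denominator zero (s ≠ 5, s ≠ 3), so both are valid.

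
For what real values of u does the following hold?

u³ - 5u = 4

Rearrange: u³ - 5u - 4 = 0.
Possible rational roots are divisors of -4. Testing u = -1 gives 0, so (u + 1) is a factor.
Divide: u³ - 5u - 4 = (u + 1)(u² - u - 4).
Apply the quadratic formula to u² - u - 4 = 0: u = (1 ± √17)/2, i.e. u ≈ 2.5616 or u ≈ -1.5616.

u = -1.5616 or u = -1 or u = 2.5616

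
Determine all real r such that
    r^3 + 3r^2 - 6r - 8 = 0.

Possible rational roots are divisors of -8. Testing r = 2 gives 0, so (r - 2) is a factor.
Divide: r^3 + 3r^2 - 6r - 8 = (r - 2)(r^2 + 5r + 4).
Factor the quadratic: r = -1 or r = -4.

r = -4 or r = -1 or r = 2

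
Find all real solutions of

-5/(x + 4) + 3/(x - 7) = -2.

x = -0.9155 or x = 4.9155

Multiply both sides by (x + 4)(x - 7):
-5(x - 7) + 3(x + 4) = -2(x + 4)(x - 7).
Expand and collect terms: -2x² + 8x + 9 = 0.
By the quadratic formula, x = (-8 ± √136) / -4, so x ≈ -0.9155 or x ≈ 4.9155.
Neither value makes a denominator zero (x ≠ -4, x ≠ 7), so both are valid.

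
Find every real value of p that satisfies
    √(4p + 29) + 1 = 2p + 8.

Isolate the radical: √(4p + 29) = 2p + 7.
Square both sides: 4p + 29 = (2p + 7)².
Expand and rearrange: 4p² + 24p + 20 = 0.
Solving gives p = -1 or p = -5.
Check each candidate in the original equation:
  p = -1: √(25) = 5, while 2p + 7 = 5 — valid.
  p = -5: √(9) = 3, while 2p + 7 = -3 — extraneous.

p = -1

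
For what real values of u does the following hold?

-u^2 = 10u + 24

u = -6 or u = -4

Bring every term to one side: -u^2 - 10u - 24 = 0.
Factor: -1(u + 6)(u + 4) = 0.
So u = -6 or u = -4.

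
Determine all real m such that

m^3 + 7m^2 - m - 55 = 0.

Possible rational roots are divisors of -55. Testing m = -5 gives 0, so (m + 5) is a factor.
Divide: m^3 + 7m^2 - m - 55 = (m + 5)(m^2 + 2m - 11).
Apply the quadratic formula to m^2 + 2m - 11 = 0: m = (-2 +/- sqrt(48))/2, i.e. m ~= 2.4641 or m ~= -4.4641.

m = -5 or m = -4.4641 or m = 2.4641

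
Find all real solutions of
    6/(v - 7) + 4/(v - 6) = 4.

v = 6.3139 or v = 9.1861

Multiply both sides by (v - 7)(v - 6):
6(v - 6) + 4(v - 7) = 4(v - 7)(v - 6).
Expand and collect terms: 4v² - 62v + 232 = 0.
By the quadratic formula, v = (62 ± √132) / 8, so v ≈ 9.1861 or v ≈ 6.3139.
Neither value makes a denominator zero (v ≠ 7, v ≠ 6), so both are valid.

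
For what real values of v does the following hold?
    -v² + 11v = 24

v = 3 or v = 8

Bring every term to one side: -v² + 11v - 24 = 0.
Factor: -1(v - 3)(v - 8) = 0.
So v = 3 or v = 8.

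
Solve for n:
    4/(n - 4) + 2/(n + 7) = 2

Multiply both sides by (n - 4)(n + 7):
4(n + 7) + 2(n - 4) = 2(n - 4)(n + 7).
Expand and collect terms: 2n^2 - 76 = 0.
By the quadratic formula, n = (0 +/- sqrt(608)) / 4, so n ~= 6.1644 or n ~= -6.1644.
Neither value makes a denominator zero (n != 4, n != -7), so both are valid.

n = -6.1644 or n = 6.1644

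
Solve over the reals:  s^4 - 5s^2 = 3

s = -2.354 or s = 2.354

Let u = s^2. The equation becomes u^2 - 5u - 3 = 0.
By the quadratic formula, u = 5/2 + sqrt(37)/2 or u = 5/2 - sqrt(37)/2.
s^2 = 5/2 + sqrt(37)/2 gives s = +/-sqrt(5/2 + sqrt(37)/2) ~= +/-2.354.
s^2 = 5/2 - sqrt(37)/2 < 0 has no real solution.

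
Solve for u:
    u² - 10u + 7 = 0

u = 0.7574 or u = 9.2426

Discriminant: (-10)² − 4·1·7 = 72.
Quadratic formula: u = (10 ± √72) / 2.
So u = 3·√(2) + 5 ≈ 9.2426 or u = 5 - 3·√(2) ≈ 0.7574.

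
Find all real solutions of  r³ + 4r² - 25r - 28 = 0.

Possible rational roots are divisors of -28. Testing r = 4 gives 0, so (r - 4) is a factor.
Divide: r³ + 4r² - 25r - 28 = (r - 4)(r² + 8r + 7).
Factor the quadratic: r = -1 or r = -7.

r = -7 or r = -1 or r = 4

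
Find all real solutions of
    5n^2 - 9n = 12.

Rearrange to standard form: 5n^2 - 9n - 12 = 0.
Discriminant: (-9)^2 - 4*5*(-12) = 321.
Quadratic formula: n = (9 +/- sqrt(321)) / 10.
So n = 9/10 + sqrt(321)/10 ~= 2.6916 or n = 9/10 - sqrt(321)/10 ~= -0.8916.

n = -0.8916 or n = 2.6916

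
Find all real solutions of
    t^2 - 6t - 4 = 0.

Discriminant: (-6)^2 - 4*1*(-4) = 52.
Quadratic formula: t = (6 +/- sqrt(52)) / 2.
So t = 3 + sqrt(13) ~= 6.6056 or t = 3 - sqrt(13) ~= -0.6056.

t = -0.6056 or t = 6.6056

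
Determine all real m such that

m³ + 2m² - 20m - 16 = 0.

m = -5.2361 or m = -0.7639 or m = 4

Possible rational roots are divisors of -16. Testing m = 4 gives 0, so (m - 4) is a factor.
Divide: m³ + 2m² - 20m - 16 = (m - 4)(m² + 6m + 4).
Apply the quadratic formula to m² + 6m + 4 = 0: m = (-6 ± √20)/2, i.e. m ≈ -0.7639 or m ≈ -5.2361.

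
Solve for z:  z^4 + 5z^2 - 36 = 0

z = -2 or z = 2

Let u = z^2. The equation becomes u^2 + 5u - 36 = 0.
Factor: (u - 4)(u + 9) = 0, so u = 4 or u = -9.
z^2 = 4 gives z = +/-2.
z^2 = -9 < 0 has no real solution.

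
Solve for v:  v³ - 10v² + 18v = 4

v = 0.2583 or v = 2 or v = 7.7417

Rearrange: v³ - 10v² + 18v - 4 = 0.
Possible rational roots are divisors of -4. Testing v = 2 gives 0, so (v - 2) is a factor.
Divide: v³ - 10v² + 18v - 4 = (v - 2)(v² - 8v + 2).
Apply the quadratic formula to v² - 8v + 2 = 0: v = (8 ± √56)/2, i.e. v ≈ 7.7417 or v ≈ 0.2583.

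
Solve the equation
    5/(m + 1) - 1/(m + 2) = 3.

Multiply both sides by (m + 1)(m + 2):
5(m + 2) - (m + 1) = 3(m + 1)(m + 2).
Expand and collect terms: 3m² + 5m - 3 = 0.
By the quadratic formula, m = (-5 ± √61) / 6, so m ≈ 0.4684 or m ≈ -2.135.
Neither value makes a denominator zero (m ≠ -1, m ≠ -2), so both are valid.

m = -2.135 or m = 0.4684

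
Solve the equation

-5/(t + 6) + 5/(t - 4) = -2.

t = -1

Multiply both sides by (t + 6)(t - 4):
-5(t - 4) + 5(t + 6) = -2(t + 6)(t - 4).
Expand and collect terms: -2t² - 4t - 2 = 0.
This has the repeated root t = -1.
Neither value makes a denominator zero (t ≠ -6, t ≠ 4), so both are valid.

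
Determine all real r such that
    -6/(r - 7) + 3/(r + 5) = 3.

r = -3.772 or r = 4.772

Multiply both sides by (r - 7)(r + 5):
-6(r + 5) + 3(r - 7) = 3(r - 7)(r + 5).
Expand and collect terms: 3r^2 - 3r - 54 = 0.
By the quadratic formula, r = (3 +/- sqrt(657)) / 6, so r ~= 4.772 or r ~= -3.772.
Neither value makes a denominator zero (r != 7, r != -5), so both are valid.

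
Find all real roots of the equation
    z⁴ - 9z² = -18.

Let u = z². The equation becomes u² - 9u + 18 = 0.
Factor: (u - 3)(u - 6) = 0, so u = 3 or u = 6.
z² = 3 gives z = ±√(3) ≈ ±1.7321.
z² = 6 gives z = ±√(6) ≈ ±2.4495.

z = -2.4495 or z = -1.7321 or z = 1.7321 or z = 2.4495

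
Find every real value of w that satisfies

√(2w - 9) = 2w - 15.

Square both sides: 2w - 9 = (2w - 15)².
Expand and rearrange: 4w² - 62w + 234 = 0.
Solving gives w = 9 or w = 6.5.
Check each candidate in the original equation:
  w = 9: √(9) = 3, while 2w - 15 = 3 — valid.
  w = 6.5: √(4) = 2, while 2w - 15 = -2 — extraneous.

w = 9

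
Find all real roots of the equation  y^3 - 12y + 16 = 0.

y = -4 or y = 2

Possible rational roots are divisors of 16. Testing y = -4 gives 0, so (y + 4) is a factor.
Divide: y^3 - 12y + 16 = (y + 4)(y^2 - 4y + 4).
The quadratic has the repeated root y = 2.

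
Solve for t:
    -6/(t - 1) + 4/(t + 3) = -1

t = -5 or t = 5

Multiply both sides by (t - 1)(t + 3):
-6(t + 3) + 4(t - 1) = -(t - 1)(t + 3).
Expand and collect terms: -t^2 + 25 = 0.
Factor or apply the quadratic formula: t = -5 or t = 5.
Neither value makes a denominator zero (t != 1, t != -3), so both are valid.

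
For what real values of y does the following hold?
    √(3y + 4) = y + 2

y = -1 or y = 0

Square both sides: 3y + 4 = (y + 2)².
Expand and rearrange: y² + y = 0.
Solving gives y = 0 or y = -1.
Check each candidate in the original equation:
  y = 0: √(4) = 2, while y + 2 = 2 — valid.
  y = -1: √(1) = 1, while y + 2 = 1 — valid.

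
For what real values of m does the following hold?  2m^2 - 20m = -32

m = 2 or m = 8

Bring every term to one side: 2m^2 - 20m + 32 = 0.
Factor: 2(m - 2)(m - 8) = 0.
So m = 2 or m = 8.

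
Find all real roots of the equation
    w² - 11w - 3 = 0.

Discriminant: (-11)² − 4·1·(-3) = 133.
Quadratic formula: w = (11 ± √133) / 2.
So w = 11/2 + √(133)/2 ≈ 11.2663 or w = 11/2 - √(133)/2 ≈ -0.2663.

w = -0.2663 or w = 11.2663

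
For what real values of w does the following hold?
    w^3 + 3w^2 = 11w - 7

w = -5.3166 or w = 1 or w = 1.3166

Rearrange: w^3 + 3w^2 - 11w + 7 = 0.
Possible rational roots are divisors of 7. Testing w = 1 gives 0, so (w - 1) is a factor.
Divide: w^3 + 3w^2 - 11w + 7 = (w - 1)(w^2 + 4w - 7).
Apply the quadratic formula to w^2 + 4w - 7 = 0: w = (-4 +/- sqrt(44))/2, i.e. w ~= 1.3166 or w ~= -5.3166.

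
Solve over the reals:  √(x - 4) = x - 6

x = 8

Square both sides: x - 4 = (x - 6)².
Expand and rearrange: x² - 13x + 40 = 0.
Solving gives x = 8 or x = 5.
Check each candidate in the original equation:
  x = 8: √(4) = 2, while x - 6 = 2 — valid.
  x = 5: √(1) = 1, while x - 6 = -1 — extraneous.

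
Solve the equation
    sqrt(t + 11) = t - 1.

Square both sides: t + 11 = (t - 1)^2.
Expand and rearrange: t^2 - 3t - 10 = 0.
Solving gives t = 5 or t = -2.
Check each candidate in the original equation:
  t = 5: sqrt(16) = 4, while t - 1 = 4 — valid.
  t = -2: sqrt(9) = 3, while t - 1 = -3 — extraneous.

t = 5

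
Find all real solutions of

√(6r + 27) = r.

r = 9

Square both sides: 6r + 27 = (r)².
Expand and rearrange: r² - 6r - 27 = 0.
Solving gives r = 9 or r = -3.
Check each candidate in the original equation:
  r = 9: √(81) = 9, while r = 9 — valid.
  r = -3: √(9) = 3, while r = -3 — extraneous.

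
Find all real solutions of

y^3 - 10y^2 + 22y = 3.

y = 0.1459 or y = 3 or y = 6.8541

Rearrange: y^3 - 10y^2 + 22y - 3 = 0.
Possible rational roots are divisors of -3. Testing y = 3 gives 0, so (y - 3) is a factor.
Divide: y^3 - 10y^2 + 22y - 3 = (y - 3)(y^2 - 7y + 1).
Apply the quadratic formula to y^2 - 7y + 1 = 0: y = (7 +/- sqrt(45))/2, i.e. y ~= 6.8541 or y ~= 0.1459.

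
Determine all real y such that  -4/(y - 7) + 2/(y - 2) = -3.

y = 1.4627 or y = 8.204

Multiply both sides by (y - 7)(y - 2):
-4(y - 2) + 2(y - 7) = -3(y - 7)(y - 2).
Expand and collect terms: -3y^2 + 29y - 36 = 0.
By the quadratic formula, y = (-29 +/- sqrt(409)) / -6, so y ~= 1.4627 or y ~= 8.204.
Neither value makes a denominator zero (y != 7, y != 2), so both are valid.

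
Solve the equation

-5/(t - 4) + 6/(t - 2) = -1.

Multiply both sides by (t - 4)(t - 2):
-5(t - 2) + 6(t - 4) = -(t - 4)(t - 2).
Expand and collect terms: -t² + 5t + 6 = 0.
Factor or apply the quadratic formula: t = -1 or t = 6.
Neither value makes a denominator zero (t ≠ 4, t ≠ 2), so both are valid.

t = -1 or t = 6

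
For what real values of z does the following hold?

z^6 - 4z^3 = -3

Let u = z^3. The equation becomes u^2 - 4u + 3 = 0.
Factor: (u - 3)(u - 1) = 0, so u = 3 or u = 1.
z^3 = 3 gives z = (3)^(1/3) ~= 1.4422.
z^3 = 1 gives z = 1.

z = 1 or z = 1.4422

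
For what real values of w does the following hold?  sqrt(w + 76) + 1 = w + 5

Isolate the radical: sqrt(w + 76) = w + 4.
Square both sides: w + 76 = (w + 4)^2.
Expand and rearrange: w^2 + 7w - 60 = 0.
Solving gives w = 5 or w = -12.
Check each candidate in the original equation:
  w = 5: sqrt(81) = 9, while w + 4 = 9 — valid.
  w = -12: sqrt(64) = 8, while w + 4 = -8 — extraneous.

w = 5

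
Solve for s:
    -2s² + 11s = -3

s = -0.2604 or s = 5.7604

Rearrange to standard form: -2s² + 11s + 3 = 0.
Discriminant: (11)² − 4·(-2)·3 = 145.
Quadratic formula: s = (-11 ± √145) / (-4).
So s = 11/4 - √(145)/4 ≈ -0.2604 or s = 11/4 + √(145)/4 ≈ 5.7604.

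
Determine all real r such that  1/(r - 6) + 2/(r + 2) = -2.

Multiply both sides by (r - 6)(r + 2):
(r + 2) + 2(r - 6) = -2(r - 6)(r + 2).
Expand and collect terms: -2r^2 + 5r + 34 = 0.
By the quadratic formula, r = (-5 +/- sqrt(297)) / -4, so r ~= -3.0584 or r ~= 5.5584.
Neither value makes a denominator zero (r != 6, r != -2), so both are valid.

r = -3.0584 or r = 5.5584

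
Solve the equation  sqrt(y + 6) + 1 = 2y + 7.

y = -2

Isolate the radical: sqrt(y + 6) = 2y + 6.
Square both sides: y + 6 = (2y + 6)^2.
Expand and rearrange: 4y^2 + 23y + 30 = 0.
Solving gives y = -2 or y = -3.75.
Check each candidate in the original equation:
  y = -2: sqrt(4) = 2, while 2y + 6 = 2 — valid.
  y = -3.75: sqrt(2.25) = 1.5, while 2y + 6 = -1.5 — extraneous.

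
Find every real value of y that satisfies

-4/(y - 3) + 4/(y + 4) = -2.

Multiply both sides by (y - 3)(y + 4):
-4(y + 4) + 4(y - 3) = -2(y - 3)(y + 4).
Expand and collect terms: -2y² - 2y + 52 = 0.
By the quadratic formula, y = (2 ± √420) / -4, so y ≈ -5.6235 or y ≈ 4.6235.
Neither value makes a denominator zero (y ≠ 3, y ≠ -4), so both are valid.

y = -5.6235 or y = 4.6235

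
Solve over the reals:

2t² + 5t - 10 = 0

t = -3.8117 or t = 1.3117

Discriminant: (5)² − 4·2·(-10) = 105.
Quadratic formula: t = (-5 ± √105) / 4.
So t = -5/4 + √(105)/4 ≈ 1.3117 or t = -√(105)/4 - 5/4 ≈ -3.8117.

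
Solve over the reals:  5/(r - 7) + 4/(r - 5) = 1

r = 5.783 or r = 15.217

Multiply both sides by (r - 7)(r - 5):
5(r - 5) + 4(r - 7) = (r - 7)(r - 5).
Expand and collect terms: r² - 21r + 88 = 0.
By the quadratic formula, r = (21 ± √89) / 2, so r ≈ 15.217 or r ≈ 5.783.
Neither value makes a denominator zero (r ≠ 7, r ≠ 5), so both are valid.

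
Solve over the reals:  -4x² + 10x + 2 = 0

Discriminant: (10)² − 4·(-4)·2 = 132.
Quadratic formula: x = (-10 ± √132) / (-8).
So x = 5/4 - √(33)/4 ≈ -0.1861 or x = 5/4 + √(33)/4 ≈ 2.6861.

x = -0.1861 or x = 2.6861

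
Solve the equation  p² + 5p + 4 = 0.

p = -4 or p = -1

Factor: (p + 1)(p + 4) = 0.
So p = -1 or p = -4.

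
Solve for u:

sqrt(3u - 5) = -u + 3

Square both sides: 3u - 5 = (-u + 3)^2.
Expand and rearrange: u^2 - 9u + 14 = 0.
Solving gives u = 7 or u = 2.
Check each candidate in the original equation:
  u = 7: sqrt(16) = 4, while -u + 3 = -4 — extraneous.
  u = 2: sqrt(1) = 1, while -u + 3 = 1 — valid.

u = 2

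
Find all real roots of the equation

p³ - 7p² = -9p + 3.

Rearrange: p³ - 7p² + 9p - 3 = 0.
Possible rational roots are divisors of -3. Testing p = 1 gives 0, so (p - 1) is a factor.
Divide: p³ - 7p² + 9p - 3 = (p - 1)(p² - 6p + 3).
Apply the quadratic formula to p² - 6p + 3 = 0: p = (6 ± √24)/2, i.e. p ≈ 5.4495 or p ≈ 0.5505.

p = 0.5505 or p = 1 or p = 5.4495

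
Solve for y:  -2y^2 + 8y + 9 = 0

Discriminant: (8)^2 - 4*(-2)*9 = 136.
Quadratic formula: y = (-8 +/- sqrt(136)) / (-4).
So y = 2 - sqrt(34)/2 ~= -0.9155 or y = 2 + sqrt(34)/2 ~= 4.9155.

y = -0.9155 or y = 4.9155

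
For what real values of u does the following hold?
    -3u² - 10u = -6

u = -3.8525 or u = 0.5191

Rearrange to standard form: -3u² - 10u + 6 = 0.
Discriminant: (-10)² − 4·(-3)·6 = 172.
Quadratic formula: u = (10 ± √172) / (-6).
So u = -√(43)/3 - 5/3 ≈ -3.8525 or u = -5/3 + √(43)/3 ≈ 0.5191.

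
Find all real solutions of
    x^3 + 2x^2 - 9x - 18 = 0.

Possible rational roots are divisors of -18. Testing x = 3 gives 0, so (x - 3) is a factor.
Divide: x^3 + 2x^2 - 9x - 18 = (x - 3)(x^2 + 5x + 6).
Factor the quadratic: x = -2 or x = -3.

x = -3 or x = -2 or x = 3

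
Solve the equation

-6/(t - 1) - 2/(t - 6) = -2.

Multiply both sides by (t - 1)(t - 6):
-6(t - 6) - 2(t - 1) = -2(t - 1)(t - 6).
Expand and collect terms: -2t^2 + 22t - 50 = 0.
By the quadratic formula, t = (-22 +/- sqrt(84)) / -4, so t ~= 3.2087 or t ~= 7.7913.
Neither value makes a denominator zero (t != 1, t != 6), so both are valid.

t = 3.2087 or t = 7.7913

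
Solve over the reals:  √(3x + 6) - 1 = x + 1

x = -2 or x = 1

Isolate the radical: √(3x + 6) = x + 2.
Square both sides: 3x + 6 = (x + 2)².
Expand and rearrange: x² + x - 2 = 0.
Solving gives x = 1 or x = -2.
Check each candidate in the original equation:
  x = 1: √(9) = 3, while x + 2 = 3 — valid.
  x = -2: √(0) = 0, while x + 2 = 0 — valid.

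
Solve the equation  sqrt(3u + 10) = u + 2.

u = 2

Square both sides: 3u + 10 = (u + 2)^2.
Expand and rearrange: u^2 + u - 6 = 0.
Solving gives u = 2 or u = -3.
Check each candidate in the original equation:
  u = 2: sqrt(16) = 4, while u + 2 = 4 — valid.
  u = -3: sqrt(1) = 1, while u + 2 = -1 — extraneous.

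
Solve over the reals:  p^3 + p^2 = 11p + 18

Rearrange: p^3 + p^2 - 11p - 18 = 0.
Possible rational roots are divisors of -18. Testing p = -2 gives 0, so (p + 2) is a factor.
Divide: p^3 + p^2 - 11p - 18 = (p + 2)(p^2 - p - 9).
Apply the quadratic formula to p^2 - p - 9 = 0: p = (1 +/- sqrt(37))/2, i.e. p ~= 3.5414 or p ~= -2.5414.

p = -2.5414 or p = -2 or p = 3.5414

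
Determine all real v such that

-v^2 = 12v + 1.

Rearrange to standard form: -v^2 - 12v - 1 = 0.
Discriminant: (-12)^2 - 4*(-1)*(-1) = 140.
Quadratic formula: v = (12 +/- sqrt(140)) / (-2).
So v = -6 - sqrt(35) ~= -11.9161 or v = -6 + sqrt(35) ~= -0.0839.

v = -11.9161 or v = -0.0839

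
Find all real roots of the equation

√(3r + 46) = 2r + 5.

Square both sides: 3r + 46 = (2r + 5)².
Expand and rearrange: 4r² + 17r - 21 = 0.
Solving gives r = 1 or r = -5.25.
Check each candidate in the original equation:
  r = 1: √(49) = 7, while 2r + 5 = 7 — valid.
  r = -5.25: √(30.25) = 5.5, while 2r + 5 = -5.5 — extraneous.

r = 1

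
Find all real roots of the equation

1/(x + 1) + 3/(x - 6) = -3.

x = -1.3855 or x = 5.0522

Multiply both sides by (x + 1)(x - 6):
(x - 6) + 3(x + 1) = -3(x + 1)(x - 6).
Expand and collect terms: -3x² + 11x + 21 = 0.
By the quadratic formula, x = (-11 ± √373) / -6, so x ≈ -1.3855 or x ≈ 5.0522.
Neither value makes a denominator zero (x ≠ -1, x ≠ 6), so both are valid.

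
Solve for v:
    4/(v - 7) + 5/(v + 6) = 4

v = -4.8473 or v = 8.0973

Multiply both sides by (v - 7)(v + 6):
4(v + 6) + 5(v - 7) = 4(v - 7)(v + 6).
Expand and collect terms: 4v^2 - 13v - 157 = 0.
By the quadratic formula, v = (13 +/- sqrt(2681)) / 8, so v ~= 8.0973 or v ~= -4.8473.
Neither value makes a denominator zero (v != 7, v != -6), so both are valid.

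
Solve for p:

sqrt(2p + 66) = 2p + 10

p = -1

Square both sides: 2p + 66 = (2p + 10)^2.
Expand and rearrange: 4p^2 + 38p + 34 = 0.
Solving gives p = -1 or p = -8.5.
Check each candidate in the original equation:
  p = -1: sqrt(64) = 8, while 2p + 10 = 8 — valid.
  p = -8.5: sqrt(49) = 7, while 2p + 10 = -7 — extraneous.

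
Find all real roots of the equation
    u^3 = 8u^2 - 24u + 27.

Rearrange: u^3 - 8u^2 + 24u - 27 = 0.
Possible rational roots are divisors of -27. Testing u = 3 gives 0, so (u - 3) is a factor.
Divide: u^3 - 8u^2 + 24u - 27 = (u - 3)(u^2 - 5u + 9).
The quadratic u^2 - 5u + 9 has discriminant -11 < 0, so no further real roots.

u = 3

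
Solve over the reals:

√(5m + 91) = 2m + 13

m = -2

Square both sides: 5m + 91 = (2m + 13)².
Expand and rearrange: 4m² + 47m + 78 = 0.
Solving gives m = -2 or m = -9.75.
Check each candidate in the original equation:
  m = -2: √(81) = 9, while 2m + 13 = 9 — valid.
  m = -9.75: √(42.25) = 6.5, while 2m + 13 = -6.5 — extraneous.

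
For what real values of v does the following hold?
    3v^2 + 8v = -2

Rearrange to standard form: 3v^2 + 8v + 2 = 0.
Discriminant: (8)^2 - 4*3*2 = 40.
Quadratic formula: v = (-8 +/- sqrt(40)) / 6.
So v = -4/3 + sqrt(10)/3 ~= -0.2792 or v = -4/3 - sqrt(10)/3 ~= -2.3874.

v = -2.3874 or v = -0.2792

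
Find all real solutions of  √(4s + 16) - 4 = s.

s = -4 or s = 0

Isolate the radical: √(4s + 16) = s + 4.
Square both sides: 4s + 16 = (s + 4)².
Expand and rearrange: s² + 4s = 0.
Solving gives s = 0 or s = -4.
Check each candidate in the original equation:
  s = 0: √(16) = 4, while s + 4 = 4 — valid.
  s = -4: √(0) = 0, while s + 4 = 0 — valid.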